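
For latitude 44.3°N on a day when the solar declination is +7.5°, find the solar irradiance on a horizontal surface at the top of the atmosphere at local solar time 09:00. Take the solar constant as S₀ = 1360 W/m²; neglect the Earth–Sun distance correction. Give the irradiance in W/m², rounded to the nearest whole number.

806 W/m²

Hour angle H = 15° × (9 − 12) = -45.00°.
cos θ_z = sin φ sin δ + cos φ cos δ cos H = (0.6984)(0.1305) + (0.7157)(0.9914)(0.7071) = 0.5929.
Top-of-atmosphere irradiance = S₀ cos θ_z = 1360 × 0.5929 = 806.34 W/m².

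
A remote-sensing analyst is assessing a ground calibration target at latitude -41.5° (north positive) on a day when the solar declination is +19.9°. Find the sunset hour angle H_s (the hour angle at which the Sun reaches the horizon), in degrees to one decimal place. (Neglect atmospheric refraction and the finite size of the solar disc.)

cos H_s = −tan(-41.5°) · tan(19.9°) = 0.3203, so H_s = arccos(0.3203) = 71.32°.

71.3°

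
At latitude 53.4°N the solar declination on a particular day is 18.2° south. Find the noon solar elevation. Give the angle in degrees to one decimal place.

18.4°

At local solar noon the hour angle is zero, so the elevation is 90° − |φ − δ| = 90° − |53.4° − (-18.2°)| = 90° − 71.6° = 18.4°.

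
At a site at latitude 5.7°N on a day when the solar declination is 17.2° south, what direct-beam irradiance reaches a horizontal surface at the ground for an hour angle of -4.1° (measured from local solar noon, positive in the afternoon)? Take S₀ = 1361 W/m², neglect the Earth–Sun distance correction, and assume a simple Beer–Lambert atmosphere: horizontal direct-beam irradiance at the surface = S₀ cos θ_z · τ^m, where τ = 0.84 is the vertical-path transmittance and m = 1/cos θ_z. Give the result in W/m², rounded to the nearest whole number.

1034 W/m²

With φ = 5.7°, δ = -17.2°, H = -4.10°: sin φ sin δ = -0.0294, cos φ cos δ cos H = 0.9481, so cos θ_z = 0.9187.
Air mass m = 1/cos θ_z = 1/0.9187 = 1.088; τ^m = 0.84^1.088 = 0.8272.
Surface direct beam = 1361 × 0.9187 × 0.8272 = 1034.29 W/m².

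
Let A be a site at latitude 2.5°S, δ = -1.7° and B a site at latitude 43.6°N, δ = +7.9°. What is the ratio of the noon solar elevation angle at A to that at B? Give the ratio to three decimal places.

1.643

A: 90° − |-2.5 − (-1.7)| = 89.20°.
B: 90° − |43.6 − (7.9)| = 54.30°.
Ratio A/B = 89.2000 / 54.3000 = 1.6427.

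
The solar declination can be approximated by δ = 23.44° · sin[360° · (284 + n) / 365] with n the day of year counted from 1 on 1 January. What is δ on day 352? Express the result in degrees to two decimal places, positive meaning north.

-23.41°

360 × (284 + 352) / 365 = 627.288°; sin(627.288°) = -0.9989.
δ = 23.44 × -0.9989 = -23.414° ≈ -23.41°.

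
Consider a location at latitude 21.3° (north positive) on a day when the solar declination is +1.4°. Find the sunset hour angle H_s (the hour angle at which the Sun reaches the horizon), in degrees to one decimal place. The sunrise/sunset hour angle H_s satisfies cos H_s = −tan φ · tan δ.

−tan φ tan δ = −(0.3899)(0.0244) = -0.0095; H_s = arccos(-0.0095) = 90.54°.

90.5°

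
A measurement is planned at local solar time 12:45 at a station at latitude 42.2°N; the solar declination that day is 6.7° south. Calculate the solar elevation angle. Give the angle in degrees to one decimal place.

40.0°

Hour angle H = 15° × (12.75 − 12) = 11.25°.
cos θ_z = sin φ sin δ + cos φ cos δ cos H = (0.6717)(-0.1167) + (0.7408)(0.9932)(0.9808) = 0.6432.
θ_z = arccos(0.6432) = 49.97°, so the elevation is 90° − 49.97° = 40.03°.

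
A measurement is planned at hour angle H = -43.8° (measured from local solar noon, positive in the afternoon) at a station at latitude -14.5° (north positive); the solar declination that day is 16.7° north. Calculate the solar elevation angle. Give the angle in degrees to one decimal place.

36.7°

With φ = -14.5°, δ = 16.7°, H = -43.80°: sin φ sin δ = -0.0719, cos φ cos δ cos H = 0.6693, so cos θ_z = 0.5974.
θ_z = arccos(0.5974) = 53.32°, so the elevation is 90° − 53.32° = 36.68°.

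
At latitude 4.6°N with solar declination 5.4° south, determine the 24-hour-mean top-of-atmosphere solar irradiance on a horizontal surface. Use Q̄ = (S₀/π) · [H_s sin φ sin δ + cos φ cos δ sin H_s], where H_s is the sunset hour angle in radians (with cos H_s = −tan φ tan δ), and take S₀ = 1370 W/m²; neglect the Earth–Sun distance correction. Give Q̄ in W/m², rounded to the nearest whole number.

The sunset hour angle satisfies cos H_s = −tan φ tan δ = 0.0076, giving H_s = 89.56°. In radians, H_s = 1.5631.
H_s sin φ sin δ = 1.5631 × 0.0802 × -0.0941 = -0.0118.
cos φ cos δ sin H_s = 0.9968 × 0.9956 × 1.0000 = 0.9924.
Q̄ = (1370/π) × (-0.0118 + 0.9924) = 436.08 × 0.9806 = 427.62 W/m².

428 W/m²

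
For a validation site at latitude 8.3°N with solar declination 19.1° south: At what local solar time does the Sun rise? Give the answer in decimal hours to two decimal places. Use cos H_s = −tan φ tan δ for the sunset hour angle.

6.19 h

−tan φ tan δ = −(0.1459)(-0.3463) = 0.0505; H_s = arccos(0.0505) = 87.11°.
Sunrise is at 12 − H_s/15 = 12 − 5.807 = 6.193 h local solar time.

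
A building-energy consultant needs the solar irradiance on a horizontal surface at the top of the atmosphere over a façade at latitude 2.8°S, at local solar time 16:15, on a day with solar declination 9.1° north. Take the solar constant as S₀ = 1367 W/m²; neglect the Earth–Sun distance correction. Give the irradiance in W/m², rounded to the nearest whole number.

586 W/m²

Hour angle H = 15° × (16.25 − 12) = 63.75°.
cos θ_z = sin φ sin δ + cos φ cos δ cos H = (-0.0488)(0.1582) + (0.9988)(0.9874)(0.4423) = 0.4285.
Top-of-atmosphere irradiance = S₀ cos θ_z = 1367 × 0.4285 = 585.76 W/m².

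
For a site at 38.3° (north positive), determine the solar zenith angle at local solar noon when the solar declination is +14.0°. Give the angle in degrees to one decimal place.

24.3°

At local solar noon the hour angle is zero, so the zenith angle is |φ − δ| = |38.3° − (14.0°)| = 24.3°.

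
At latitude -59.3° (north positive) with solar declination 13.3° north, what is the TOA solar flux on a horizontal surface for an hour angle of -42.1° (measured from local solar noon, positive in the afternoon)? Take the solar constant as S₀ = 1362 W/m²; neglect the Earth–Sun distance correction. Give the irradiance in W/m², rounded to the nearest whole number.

cos θ_z = sin φ sin δ + cos φ cos δ cos H = (-0.8599)(0.2300) + (0.5105)(0.9732)(0.7420) = 0.1709.
Top-of-atmosphere irradiance = S₀ cos θ_z = 1362 × 0.1709 = 232.77 W/m².

233 W/m²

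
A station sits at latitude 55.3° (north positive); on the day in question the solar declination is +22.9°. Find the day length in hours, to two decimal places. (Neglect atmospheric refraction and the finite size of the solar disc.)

−tan φ tan δ = −(1.4442)(0.4224) = -0.6100; H_s = arccos(-0.6100) = 127.59°.
Day length = 2 H_s / 15° h⁻¹ = 255.18° / 15 = 17.012 h.

17.01 hours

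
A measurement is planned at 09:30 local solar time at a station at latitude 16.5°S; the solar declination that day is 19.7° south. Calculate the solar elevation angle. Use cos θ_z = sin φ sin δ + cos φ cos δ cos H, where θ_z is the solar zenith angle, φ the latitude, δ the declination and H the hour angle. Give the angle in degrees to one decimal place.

Hour angle H = 15° × (9.5 − 12) = -37.50°.
cos θ_z = sin(-16.5°) sin(-19.7°) + cos(-16.5°) cos(-19.7°) cos(-37.50°) = 0.0957 + 0.7162 = 0.8119.
θ_z = arccos(0.8119) = 35.72°, so the elevation is 90° − 35.72° = 54.28°.

54.3°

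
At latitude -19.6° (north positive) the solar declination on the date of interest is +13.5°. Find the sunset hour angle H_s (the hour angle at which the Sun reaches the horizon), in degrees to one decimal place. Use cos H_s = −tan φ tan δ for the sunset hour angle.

The sunset hour angle satisfies cos H_s = −tan φ tan δ = 0.0855, giving H_s = 85.10°.

85.1°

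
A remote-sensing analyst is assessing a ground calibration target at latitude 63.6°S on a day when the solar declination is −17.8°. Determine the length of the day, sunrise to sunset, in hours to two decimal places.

17.37 hours

cos H_s = −tan(-63.6°) · tan(-17.8°) = -0.6468, so H_s = arccos(-0.6468) = 130.30°.
Day length = 2 H_s / 15° h⁻¹ = 260.60° / 15 = 17.373 h.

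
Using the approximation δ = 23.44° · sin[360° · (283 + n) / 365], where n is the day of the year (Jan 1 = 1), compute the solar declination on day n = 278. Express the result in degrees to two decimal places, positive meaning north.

360 × (283 + 278) / 365 = 553.315°; sin(553.315°) = -0.2303.
δ = 23.44 × -0.2303 = -5.398° ≈ -5.40°.

-5.40°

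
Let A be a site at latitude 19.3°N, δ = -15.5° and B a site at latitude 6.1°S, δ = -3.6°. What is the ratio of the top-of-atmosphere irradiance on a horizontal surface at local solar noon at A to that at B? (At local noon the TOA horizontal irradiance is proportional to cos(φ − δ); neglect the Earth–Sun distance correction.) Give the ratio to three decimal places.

A: cos θ_z = cos(19.3° − (-15.5°)) = 0.8211.
B: cos θ_z = cos(-6.1° − (-3.6°)) = 0.9990.
Ratio A/B = 0.8211 / 0.9990 = 0.8219.

0.822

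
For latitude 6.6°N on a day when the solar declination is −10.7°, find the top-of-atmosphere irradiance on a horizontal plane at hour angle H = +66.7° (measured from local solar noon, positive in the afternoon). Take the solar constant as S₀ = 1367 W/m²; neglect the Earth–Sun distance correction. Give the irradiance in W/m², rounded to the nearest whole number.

499 W/m²

cos θ_z = sin(6.6°) sin(-10.7°) + cos(6.6°) cos(-10.7°) cos(66.70°) = -0.0213 + 0.3861 = 0.3648.
Top-of-atmosphere irradiance = S₀ cos θ_z = 1367 × 0.3648 = 498.68 W/m².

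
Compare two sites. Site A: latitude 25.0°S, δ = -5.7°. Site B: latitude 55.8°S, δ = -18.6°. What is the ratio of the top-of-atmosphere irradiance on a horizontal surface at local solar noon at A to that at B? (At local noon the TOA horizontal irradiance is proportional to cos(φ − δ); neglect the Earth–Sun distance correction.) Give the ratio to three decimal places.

1.185

A: cos θ_z = cos(-25.0° − (-5.7°)) = 0.9438.
B: cos θ_z = cos(-55.8° − (-18.6°)) = 0.7965.
Ratio A/B = 0.9438 / 0.7965 = 1.1849.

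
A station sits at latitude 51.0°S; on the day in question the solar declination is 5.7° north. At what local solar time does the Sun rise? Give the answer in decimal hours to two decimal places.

6.47 h

The sunset hour angle satisfies cos H_s = −tan φ tan δ = 0.1233, giving H_s = 82.92°.
Sunrise is at 12 − H_s/15 = 12 − 5.528 = 6.472 h local solar time.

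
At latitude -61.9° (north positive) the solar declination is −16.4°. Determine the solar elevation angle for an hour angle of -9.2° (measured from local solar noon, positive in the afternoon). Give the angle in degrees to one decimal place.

44.0°

cos θ_z = sin(-61.9°) sin(-16.4°) + cos(-61.9°) cos(-16.4°) cos(-9.20°) = 0.2491 + 0.4460 = 0.6951.
θ_z = arccos(0.6951) = 45.96°, so the elevation is 90° − 45.96° = 44.04°.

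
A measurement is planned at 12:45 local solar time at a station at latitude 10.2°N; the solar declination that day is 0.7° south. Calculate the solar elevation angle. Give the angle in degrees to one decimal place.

74.4°

Hour angle H = 15° × (12.75 − 12) = 11.25°.
With φ = 10.2°, δ = -0.7°, H = 11.25°: sin φ sin δ = -0.0022, cos φ cos δ cos H = 0.9652, so cos θ_z = 0.9630.
θ_z = arccos(0.9630) = 15.63°, so the elevation is 90° − 15.63° = 74.37°.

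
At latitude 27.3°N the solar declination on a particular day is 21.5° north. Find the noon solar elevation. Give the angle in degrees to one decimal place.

At local solar noon the hour angle is zero, so the elevation is 90° − |φ − δ| = 90° − |27.3° − (21.5°)| = 90° − 5.8° = 84.2°.

84.2°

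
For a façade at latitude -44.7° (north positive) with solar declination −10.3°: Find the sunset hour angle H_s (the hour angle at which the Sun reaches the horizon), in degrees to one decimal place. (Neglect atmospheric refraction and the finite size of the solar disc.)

−tan φ tan δ = −(-0.9896)(-0.1817) = -0.1798; H_s = arccos(-0.1798) = 100.36°.

100.4°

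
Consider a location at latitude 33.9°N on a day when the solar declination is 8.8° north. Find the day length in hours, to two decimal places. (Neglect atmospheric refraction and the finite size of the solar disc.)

The sunset hour angle satisfies cos H_s = −tan φ tan δ = -0.1040, giving H_s = 95.97°.
Day length = 2 H_s / 15° h⁻¹ = 191.94° / 15 = 12.796 h.

12.80 hours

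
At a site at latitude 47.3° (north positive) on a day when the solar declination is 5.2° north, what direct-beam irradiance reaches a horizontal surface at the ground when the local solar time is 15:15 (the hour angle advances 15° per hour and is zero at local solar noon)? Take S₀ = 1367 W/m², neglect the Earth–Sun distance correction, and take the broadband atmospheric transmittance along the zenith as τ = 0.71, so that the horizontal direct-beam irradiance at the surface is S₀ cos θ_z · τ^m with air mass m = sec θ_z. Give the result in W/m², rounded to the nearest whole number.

Hour angle H = 15° × (15.25 − 12) = 48.75°.
With φ = 47.3°, δ = 5.2°, H = 48.75°: sin φ sin δ = 0.0666, cos φ cos δ cos H = 0.4453, so cos θ_z = 0.5119.
Air mass m = 1/cos θ_z = 1/0.5119 = 1.954; τ^m = 0.71^1.954 = 0.5121.
Surface direct beam = 1367 × 0.5119 × 0.5121 = 358.35 W/m².

358 W/m²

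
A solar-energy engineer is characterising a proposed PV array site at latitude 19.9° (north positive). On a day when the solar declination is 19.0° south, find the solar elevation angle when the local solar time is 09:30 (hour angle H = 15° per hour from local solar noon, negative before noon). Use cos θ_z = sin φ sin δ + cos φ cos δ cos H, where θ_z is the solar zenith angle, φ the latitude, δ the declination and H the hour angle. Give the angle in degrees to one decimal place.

36.5°

Hour angle H = 15° × (9.5 − 12) = -37.50°.
cos θ_z = sin(19.9°) sin(-19.0°) + cos(19.9°) cos(-19.0°) cos(-37.50°) = -0.1108 + 0.7053 = 0.5945.
θ_z = arccos(0.5945) = 53.52°, so the elevation is 90° − 53.52° = 36.48°.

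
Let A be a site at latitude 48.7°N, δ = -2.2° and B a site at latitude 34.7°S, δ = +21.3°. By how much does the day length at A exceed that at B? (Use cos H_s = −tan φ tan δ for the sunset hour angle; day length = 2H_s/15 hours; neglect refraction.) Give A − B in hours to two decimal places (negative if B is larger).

+1.75 h

A: H_s = arccos(−tan 48.7° · tan -2.2°) = 87.49°, so 2H_s/15 = 11.6653 h.
B: H_s = arccos(−tan -34.7° · tan 21.3°) = 74.34°, so 2H_s/15 = 9.9120 h.
A − B = 11.6653 − 9.9120 = 1.7533 h.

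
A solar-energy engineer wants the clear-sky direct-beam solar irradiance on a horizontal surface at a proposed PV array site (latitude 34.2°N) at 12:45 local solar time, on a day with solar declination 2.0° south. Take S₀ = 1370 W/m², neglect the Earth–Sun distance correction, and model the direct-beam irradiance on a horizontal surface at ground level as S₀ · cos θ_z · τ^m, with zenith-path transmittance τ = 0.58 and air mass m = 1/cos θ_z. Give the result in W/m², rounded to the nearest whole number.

Hour angle H = 15° × (12.75 − 12) = 11.25°.
cos θ_z = sin(34.2°) sin(-2.0°) + cos(34.2°) cos(-2.0°) cos(11.25°) = -0.0196 + 0.8107 = 0.7911.
Air mass m = 1/cos θ_z = 1/0.7911 = 1.264; τ^m = 0.58^1.264 = 0.5023.
Surface direct beam = 1370 × 0.7911 × 0.5023 = 544.40 W/m².

544 W/m²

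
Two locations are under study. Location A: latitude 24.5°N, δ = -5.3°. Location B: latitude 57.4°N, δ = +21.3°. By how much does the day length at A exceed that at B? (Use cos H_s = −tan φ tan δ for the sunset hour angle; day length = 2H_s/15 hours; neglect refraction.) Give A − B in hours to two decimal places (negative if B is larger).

A: H_s = arccos(−tan 24.5° · tan -5.3°) = 87.58°, so 2H_s/15 = 11.6773 h.
B: H_s = arccos(−tan 57.4° · tan 21.3°) = 127.56°, so 2H_s/15 = 17.0080 h.
A − B = 11.6773 − 17.0080 = -5.3307 h.

-5.33 h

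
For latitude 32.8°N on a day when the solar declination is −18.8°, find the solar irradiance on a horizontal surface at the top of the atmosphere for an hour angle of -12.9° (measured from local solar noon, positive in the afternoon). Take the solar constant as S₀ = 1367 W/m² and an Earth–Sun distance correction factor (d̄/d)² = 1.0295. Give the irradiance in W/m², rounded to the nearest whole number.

846 W/m²

With φ = 32.8°, δ = -18.8°, H = -12.90°: sin φ sin δ = -0.1746, cos φ cos δ cos H = 0.7756, so cos θ_z = 0.6010.
Top-of-atmosphere irradiance = S₀ (d̄/d)² cos θ_z = 1367 × 1.0295 × 0.6010 = 845.80 W/m².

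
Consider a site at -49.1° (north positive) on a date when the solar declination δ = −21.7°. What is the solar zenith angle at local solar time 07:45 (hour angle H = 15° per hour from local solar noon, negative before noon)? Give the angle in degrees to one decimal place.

56.7°

Hour angle H = 15° × (7.75 − 12) = -63.75°.
cos θ_z = sin(-49.1°) sin(-21.7°) + cos(-49.1°) cos(-21.7°) cos(-63.75°) = 0.2795 + 0.2691 = 0.5486.
θ_z = arccos(0.5486) = 56.73°.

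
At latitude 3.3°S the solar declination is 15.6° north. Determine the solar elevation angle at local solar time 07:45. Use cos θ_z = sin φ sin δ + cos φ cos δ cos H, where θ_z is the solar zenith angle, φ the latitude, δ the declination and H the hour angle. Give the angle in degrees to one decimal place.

24.2°

Hour angle H = 15° × (7.75 − 12) = -63.75°.
With φ = -3.3°, δ = 15.6°, H = -63.75°: sin φ sin δ = -0.0155, cos φ cos δ cos H = 0.4253, so cos θ_z = 0.4098.
θ_z = arccos(0.4098) = 65.81°, so the elevation is 90° − 65.81° = 24.19°.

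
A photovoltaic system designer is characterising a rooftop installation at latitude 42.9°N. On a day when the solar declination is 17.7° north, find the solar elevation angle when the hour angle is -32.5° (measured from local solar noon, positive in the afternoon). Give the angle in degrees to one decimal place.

52.7°

cos θ_z = sin φ sin δ + cos φ cos δ cos H = (0.6807)(0.3040) + (0.7325)(0.9527)(0.8434) = 0.7955.
θ_z = arccos(0.7955) = 37.30°, so the elevation is 90° − 37.30° = 52.70°.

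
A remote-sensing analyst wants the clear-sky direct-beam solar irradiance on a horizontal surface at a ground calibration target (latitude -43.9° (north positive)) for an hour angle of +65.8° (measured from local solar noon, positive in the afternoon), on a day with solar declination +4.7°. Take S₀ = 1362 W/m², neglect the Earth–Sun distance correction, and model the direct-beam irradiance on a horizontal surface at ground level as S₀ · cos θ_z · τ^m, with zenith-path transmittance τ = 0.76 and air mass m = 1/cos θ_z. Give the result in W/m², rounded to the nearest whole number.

102 W/m²

With φ = -43.9°, δ = 4.7°, H = 65.80°: sin φ sin δ = -0.0568, cos φ cos δ cos H = 0.2944, so cos θ_z = 0.2376.
Air mass m = 1/cos θ_z = 1/0.2376 = 4.209; τ^m = 0.76^4.209 = 0.3150.
Surface direct beam = 1362 × 0.2376 × 0.3150 = 101.94 W/m².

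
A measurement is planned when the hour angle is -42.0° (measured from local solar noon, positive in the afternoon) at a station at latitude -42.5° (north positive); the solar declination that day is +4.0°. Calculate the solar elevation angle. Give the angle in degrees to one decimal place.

cos θ_z = sin(-42.5°) sin(4.0°) + cos(-42.5°) cos(4.0°) cos(-42.00°) = -0.0471 + 0.5466 = 0.4995.
θ_z = arccos(0.4995) = 60.03°, so the elevation is 90° − 60.03° = 29.97°.

30.0°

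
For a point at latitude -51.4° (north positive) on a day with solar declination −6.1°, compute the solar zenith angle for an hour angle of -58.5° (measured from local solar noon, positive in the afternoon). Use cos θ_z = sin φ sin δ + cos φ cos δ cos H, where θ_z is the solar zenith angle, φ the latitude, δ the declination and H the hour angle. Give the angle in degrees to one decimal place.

66.0°

cos θ_z = sin φ sin δ + cos φ cos δ cos H = (-0.7815)(-0.1063) + (0.6239)(0.9943)(0.5225) = 0.4072.
θ_z = arccos(0.4072) = 65.97°.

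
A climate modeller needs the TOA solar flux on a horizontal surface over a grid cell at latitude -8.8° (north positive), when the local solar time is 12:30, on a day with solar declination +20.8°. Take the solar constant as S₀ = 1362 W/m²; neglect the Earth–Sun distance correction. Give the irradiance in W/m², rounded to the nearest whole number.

Hour angle H = 15° × (12.5 − 12) = 7.50°.
cos θ_z = sin φ sin δ + cos φ cos δ cos H = (-0.1530)(0.3551) + (0.9882)(0.9348)(0.9914) = 0.8615.
Top-of-atmosphere irradiance = S₀ cos θ_z = 1362 × 0.8615 = 1173.36 W/m².

1173 W/m²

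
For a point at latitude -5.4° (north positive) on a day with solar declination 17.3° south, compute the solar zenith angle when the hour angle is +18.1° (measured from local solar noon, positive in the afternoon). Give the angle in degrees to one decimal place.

21.3°

cos θ_z = sin φ sin δ + cos φ cos δ cos H = (-0.0941)(-0.2974) + (0.9956)(0.9548)(0.9505) = 0.9315.
θ_z = arccos(0.9315) = 21.33°.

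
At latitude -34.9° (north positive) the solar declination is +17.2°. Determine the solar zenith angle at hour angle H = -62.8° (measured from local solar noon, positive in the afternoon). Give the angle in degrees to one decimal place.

cos θ_z = sin(-34.9°) sin(17.2°) + cos(-34.9°) cos(17.2°) cos(-62.80°) = -0.1692 + 0.3581 = 0.1889.
θ_z = arccos(0.1889) = 79.11°.

79.1°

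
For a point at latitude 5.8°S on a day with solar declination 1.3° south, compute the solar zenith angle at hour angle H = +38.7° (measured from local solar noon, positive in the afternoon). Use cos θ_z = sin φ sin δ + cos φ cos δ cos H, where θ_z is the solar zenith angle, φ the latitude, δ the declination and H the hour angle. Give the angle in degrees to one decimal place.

cos θ_z = sin(-5.8°) sin(-1.3°) + cos(-5.8°) cos(-1.3°) cos(38.70°) = 0.0023 + 0.7762 = 0.7785.
θ_z = arccos(0.7785) = 38.88°.

38.9°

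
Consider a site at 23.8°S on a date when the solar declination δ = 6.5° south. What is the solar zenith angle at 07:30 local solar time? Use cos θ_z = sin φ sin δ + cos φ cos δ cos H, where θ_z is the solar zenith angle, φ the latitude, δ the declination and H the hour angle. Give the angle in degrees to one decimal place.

66.8°

Hour angle H = 15° × (7.5 − 12) = -67.50°.
With φ = -23.8°, δ = -6.5°, H = -67.50°: sin φ sin δ = 0.0457, cos φ cos δ cos H = 0.3479, so cos θ_z = 0.3936.
θ_z = arccos(0.3936) = 66.82°.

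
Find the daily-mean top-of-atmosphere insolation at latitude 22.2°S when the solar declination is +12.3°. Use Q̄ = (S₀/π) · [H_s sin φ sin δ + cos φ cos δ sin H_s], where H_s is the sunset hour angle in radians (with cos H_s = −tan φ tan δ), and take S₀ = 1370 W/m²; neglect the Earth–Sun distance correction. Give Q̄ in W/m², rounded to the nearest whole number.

−tan φ tan δ = −(-0.4081)(0.2180) = 0.0890; H_s = arccos(0.0890) = 84.89°. In radians, H_s = 1.4816.
H_s sin φ sin δ = 1.4816 × -0.3778 × 0.2130 = -0.1192.
cos φ cos δ sin H_s = 0.9259 × 0.9770 × 0.9960 = 0.9010.
Q̄ = (1370/π) × (-0.1192 + 0.9010) = 436.08 × 0.7818 = 340.93 W/m².

341 W/m²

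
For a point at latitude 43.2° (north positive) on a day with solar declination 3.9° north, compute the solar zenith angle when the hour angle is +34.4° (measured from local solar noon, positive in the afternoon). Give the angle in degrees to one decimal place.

49.7°

cos θ_z = sin(43.2°) sin(3.9°) + cos(43.2°) cos(3.9°) cos(34.40°) = 0.0466 + 0.6001 = 0.6467.
θ_z = arccos(0.6467) = 49.71°.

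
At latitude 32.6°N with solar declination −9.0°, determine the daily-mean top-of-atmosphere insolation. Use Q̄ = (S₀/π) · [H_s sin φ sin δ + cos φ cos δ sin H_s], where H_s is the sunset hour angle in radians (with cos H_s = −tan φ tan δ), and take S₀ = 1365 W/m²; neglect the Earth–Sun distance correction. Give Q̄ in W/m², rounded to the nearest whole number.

306 W/m²

−tan φ tan δ = −(0.6395)(-0.1584) = 0.1013; H_s = arccos(0.1013) = 84.19°. In radians, H_s = 1.4694.
H_s sin φ sin δ = 1.4694 × 0.5388 × -0.1564 = -0.1238.
cos φ cos δ sin H_s = 0.8425 × 0.9877 × 0.9949 = 0.8279.
Q̄ = (1365/π) × (-0.1238 + 0.8279) = 434.49 × 0.7041 = 305.92 W/m².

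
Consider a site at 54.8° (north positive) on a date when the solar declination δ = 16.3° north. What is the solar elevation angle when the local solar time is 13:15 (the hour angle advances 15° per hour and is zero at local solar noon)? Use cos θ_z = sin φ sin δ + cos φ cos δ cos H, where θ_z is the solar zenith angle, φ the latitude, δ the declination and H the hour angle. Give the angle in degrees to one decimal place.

Hour angle H = 15° × (13.25 − 12) = 18.75°.
cos θ_z = sin φ sin δ + cos φ cos δ cos H = (0.8171)(0.2807) + (0.5764)(0.9598)(0.9469) = 0.7532.
θ_z = arccos(0.7532) = 41.13°, so the elevation is 90° − 41.13° = 48.87°.

48.9°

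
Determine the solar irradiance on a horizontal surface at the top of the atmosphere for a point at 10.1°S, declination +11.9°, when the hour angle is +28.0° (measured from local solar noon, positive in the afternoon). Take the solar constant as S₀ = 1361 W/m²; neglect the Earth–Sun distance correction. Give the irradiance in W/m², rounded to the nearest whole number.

1108 W/m²

cos θ_z = sin φ sin δ + cos φ cos δ cos H = (-0.1754)(0.2062) + (0.9845)(0.9785)(0.8829) = 0.8144.
Top-of-atmosphere irradiance = S₀ cos θ_z = 1361 × 0.8144 = 1108.40 W/m².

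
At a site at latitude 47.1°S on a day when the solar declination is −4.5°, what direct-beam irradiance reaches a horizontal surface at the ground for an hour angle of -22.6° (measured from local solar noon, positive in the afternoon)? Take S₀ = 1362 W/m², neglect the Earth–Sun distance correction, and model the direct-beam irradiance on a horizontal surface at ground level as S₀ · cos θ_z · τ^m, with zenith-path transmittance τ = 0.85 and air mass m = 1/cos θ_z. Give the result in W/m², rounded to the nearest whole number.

735 W/m²

cos θ_z = sin(-47.1°) sin(-4.5°) + cos(-47.1°) cos(-4.5°) cos(-22.60°) = 0.0575 + 0.6265 = 0.6840.
Air mass m = 1/cos θ_z = 1/0.6840 = 1.462; τ^m = 0.85^1.462 = 0.7885.
Surface direct beam = 1362 × 0.6840 × 0.7885 = 734.57 W/m².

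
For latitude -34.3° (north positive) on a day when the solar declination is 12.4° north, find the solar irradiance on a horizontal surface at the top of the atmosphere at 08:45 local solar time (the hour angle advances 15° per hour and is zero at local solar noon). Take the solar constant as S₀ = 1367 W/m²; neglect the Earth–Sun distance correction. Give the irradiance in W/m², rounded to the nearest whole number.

562 W/m²

Hour angle H = 15° × (8.75 − 12) = -48.75°.
cos θ_z = sin φ sin δ + cos φ cos δ cos H = (-0.5635)(0.2147) + (0.8261)(0.9767)(0.6593) = 0.4110.
Top-of-atmosphere irradiance = S₀ cos θ_z = 1367 × 0.4110 = 561.84 W/m².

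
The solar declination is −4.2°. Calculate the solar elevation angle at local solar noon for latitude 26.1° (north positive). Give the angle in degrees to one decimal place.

At local solar noon the hour angle is zero, so the elevation is 90° − |φ − δ| = 90° − |26.1° − (-4.2°)| = 90° − 30.3° = 59.7°.

59.7°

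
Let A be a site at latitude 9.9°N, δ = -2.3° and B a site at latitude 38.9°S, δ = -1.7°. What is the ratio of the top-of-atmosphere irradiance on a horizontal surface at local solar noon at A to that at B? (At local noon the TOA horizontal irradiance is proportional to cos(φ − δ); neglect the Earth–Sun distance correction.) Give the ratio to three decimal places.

A: cos θ_z = cos(9.9° − (-2.3°)) = 0.9774.
B: cos θ_z = cos(-38.9° − (-1.7°)) = 0.7965.
Ratio A/B = 0.9774 / 0.7965 = 1.2271.

1.227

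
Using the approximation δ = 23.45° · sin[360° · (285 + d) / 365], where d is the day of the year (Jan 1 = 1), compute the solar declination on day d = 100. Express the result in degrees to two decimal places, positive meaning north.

+7.91°

360 × (285 + 100) / 365 = 379.726°; sin(379.726°) = 0.3375.
δ = 23.45 × 0.3375 = 7.914° ≈ +7.91°.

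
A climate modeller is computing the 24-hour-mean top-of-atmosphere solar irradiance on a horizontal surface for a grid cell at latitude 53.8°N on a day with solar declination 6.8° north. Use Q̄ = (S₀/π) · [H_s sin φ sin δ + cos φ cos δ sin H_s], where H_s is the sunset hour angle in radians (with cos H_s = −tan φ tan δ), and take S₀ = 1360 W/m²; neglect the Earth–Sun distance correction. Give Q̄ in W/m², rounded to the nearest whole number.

−tan φ tan δ = −(1.3663)(0.1192) = -0.1629; H_s = arccos(-0.1629) = 99.38°. In radians, H_s = 1.7345.
H_s sin φ sin δ = 1.7345 × 0.8070 × 0.1184 = 0.1657.
cos φ cos δ sin H_s = 0.5906 × 0.9930 × 0.9866 = 0.5786.
Q̄ = (1360/π) × (0.1657 + 0.5786) = 432.90 × 0.7443 = 322.21 W/m².

322 W/m²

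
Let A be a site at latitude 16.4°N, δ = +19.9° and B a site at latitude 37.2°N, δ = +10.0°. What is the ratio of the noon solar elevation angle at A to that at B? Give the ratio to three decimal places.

1.377

A: 90° − |16.4 − (19.9)| = 86.50°.
B: 90° − |37.2 − (10.0)| = 62.80°.
Ratio A/B = 86.5000 / 62.8000 = 1.3774.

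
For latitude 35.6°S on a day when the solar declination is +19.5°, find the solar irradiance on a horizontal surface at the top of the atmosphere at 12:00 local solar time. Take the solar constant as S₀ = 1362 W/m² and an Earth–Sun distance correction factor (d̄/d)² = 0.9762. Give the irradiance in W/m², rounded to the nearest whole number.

761 W/m²

Hour angle H = 15° × (12 − 12) = 0.00°.
cos θ_z = sin φ sin δ + cos φ cos δ cos H = (-0.5821)(0.3338) + (0.8131)(0.9426)(1.0000) = 0.5721.
Top-of-atmosphere irradiance = S₀ (d̄/d)² cos θ_z = 1362 × 0.9762 × 0.5721 = 760.66 W/m².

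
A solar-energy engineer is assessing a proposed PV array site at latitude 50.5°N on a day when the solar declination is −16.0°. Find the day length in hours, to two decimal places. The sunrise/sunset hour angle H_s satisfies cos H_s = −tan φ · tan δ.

9.29 hours

cos H_s = −tan(50.5°) · tan(-16.0°) = 0.3478, so H_s = arccos(0.3478) = 69.65°.
Day length = 2 H_s / 15° h⁻¹ = 139.30° / 15 = 9.287 h.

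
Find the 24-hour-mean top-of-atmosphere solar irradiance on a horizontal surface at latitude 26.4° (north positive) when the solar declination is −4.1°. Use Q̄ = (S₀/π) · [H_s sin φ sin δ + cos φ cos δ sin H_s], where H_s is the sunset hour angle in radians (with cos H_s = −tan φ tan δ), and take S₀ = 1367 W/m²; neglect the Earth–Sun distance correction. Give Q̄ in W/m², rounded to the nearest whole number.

cos H_s = −tan(26.4°) · tan(-4.1°) = 0.0356, so H_s = arccos(0.0356) = 87.96°. In radians, H_s = 1.5352.
H_s sin φ sin δ = 1.5352 × 0.4446 × -0.0715 = -0.0488.
cos φ cos δ sin H_s = 0.8957 × 0.9974 × 0.9994 = 0.8928.
Q̄ = (1367/π) × (-0.0488 + 0.8928) = 435.13 × 0.8440 = 367.25 W/m².

367 W/m²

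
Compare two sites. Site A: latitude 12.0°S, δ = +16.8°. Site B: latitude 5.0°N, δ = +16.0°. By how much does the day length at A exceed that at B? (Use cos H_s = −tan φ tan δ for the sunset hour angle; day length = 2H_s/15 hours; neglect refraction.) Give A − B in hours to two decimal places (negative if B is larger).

A: H_s = arccos(−tan -12.0° · tan 16.8°) = 86.32°, so 2H_s/15 = 11.5093 h.
B: H_s = arccos(−tan 5.0° · tan 16.0°) = 91.44°, so 2H_s/15 = 12.1920 h.
A − B = 11.5093 − 12.1920 = -0.6827 h.

-0.68 h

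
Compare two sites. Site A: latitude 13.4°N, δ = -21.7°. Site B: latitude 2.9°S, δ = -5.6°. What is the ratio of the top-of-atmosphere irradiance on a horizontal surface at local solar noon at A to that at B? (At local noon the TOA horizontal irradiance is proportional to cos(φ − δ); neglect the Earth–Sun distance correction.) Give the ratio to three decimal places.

0.819

A: cos θ_z = cos(13.4° − (-21.7°)) = 0.8181.
B: cos θ_z = cos(-2.9° − (-5.6°)) = 0.9989.
Ratio A/B = 0.8181 / 0.9989 = 0.8190.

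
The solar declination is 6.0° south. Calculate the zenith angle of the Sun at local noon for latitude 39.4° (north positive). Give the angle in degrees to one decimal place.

At local solar noon the hour angle is zero, so the zenith angle is |φ − δ| = |39.4° − (-6.0°)| = 45.4°.

45.4°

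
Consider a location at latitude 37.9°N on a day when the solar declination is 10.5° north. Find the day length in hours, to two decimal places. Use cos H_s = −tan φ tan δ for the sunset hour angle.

13.11 hours

cos H_s = −tan(37.9°) · tan(10.5°) = -0.1443, so H_s = arccos(-0.1443) = 98.30°.
Day length = 2 H_s / 15° h⁻¹ = 196.60° / 15 = 13.107 h.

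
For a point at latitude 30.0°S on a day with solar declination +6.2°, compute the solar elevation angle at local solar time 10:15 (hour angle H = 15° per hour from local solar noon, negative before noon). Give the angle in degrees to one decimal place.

45.9°

Hour angle H = 15° × (10.25 − 12) = -26.25°.
With φ = -30.0°, δ = 6.2°, H = -26.25°: sin φ sin δ = -0.0540, cos φ cos δ cos H = 0.7722, so cos θ_z = 0.7182.
θ_z = arccos(0.7182) = 44.09°, so the elevation is 90° − 44.09° = 45.91°.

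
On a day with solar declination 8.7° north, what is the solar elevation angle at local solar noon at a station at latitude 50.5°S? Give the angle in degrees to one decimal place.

30.8°

At local solar noon the hour angle is zero, so the elevation is 90° − |φ − δ| = 90° − |-50.5° − (8.7°)| = 90° − 59.2° = 30.8°.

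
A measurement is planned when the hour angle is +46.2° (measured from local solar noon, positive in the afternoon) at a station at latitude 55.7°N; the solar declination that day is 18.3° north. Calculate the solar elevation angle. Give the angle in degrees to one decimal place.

With φ = 55.7°, δ = 18.3°, H = 46.20°: sin φ sin δ = 0.2594, cos φ cos δ cos H = 0.3703, so cos θ_z = 0.6297.
θ_z = arccos(0.6297) = 50.97°, so the elevation is 90° − 50.97° = 39.03°.

39.0°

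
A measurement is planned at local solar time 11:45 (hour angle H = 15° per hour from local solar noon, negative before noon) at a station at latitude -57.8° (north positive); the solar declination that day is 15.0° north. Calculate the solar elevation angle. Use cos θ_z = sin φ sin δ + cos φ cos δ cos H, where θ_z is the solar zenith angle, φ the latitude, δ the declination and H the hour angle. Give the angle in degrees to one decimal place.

Hour angle H = 15° × (11.75 − 12) = -3.75°.
cos θ_z = sin(-57.8°) sin(15.0°) + cos(-57.8°) cos(15.0°) cos(-3.75°) = -0.2190 + 0.5136 = 0.2946.
θ_z = arccos(0.2946) = 72.87°, so the elevation is 90° − 72.87° = 17.13°.

17.1°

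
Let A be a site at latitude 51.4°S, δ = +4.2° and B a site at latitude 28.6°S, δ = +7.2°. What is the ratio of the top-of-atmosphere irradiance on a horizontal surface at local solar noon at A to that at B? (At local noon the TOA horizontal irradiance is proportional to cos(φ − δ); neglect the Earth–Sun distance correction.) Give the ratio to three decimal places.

A: cos θ_z = cos(-51.4° − (4.2°)) = 0.5650.
B: cos θ_z = cos(-28.6° − (7.2°)) = 0.8111.
Ratio A/B = 0.5650 / 0.8111 = 0.6966.

0.697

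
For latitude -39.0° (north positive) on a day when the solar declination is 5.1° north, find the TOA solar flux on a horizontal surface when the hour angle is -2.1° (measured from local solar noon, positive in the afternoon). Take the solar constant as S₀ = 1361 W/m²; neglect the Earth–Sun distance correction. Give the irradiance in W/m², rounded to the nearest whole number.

977 W/m²

cos θ_z = sin(-39.0°) sin(5.1°) + cos(-39.0°) cos(5.1°) cos(-2.10°) = -0.0559 + 0.7735 = 0.7176.
Top-of-atmosphere irradiance = S₀ cos θ_z = 1361 × 0.7176 = 976.65 W/m².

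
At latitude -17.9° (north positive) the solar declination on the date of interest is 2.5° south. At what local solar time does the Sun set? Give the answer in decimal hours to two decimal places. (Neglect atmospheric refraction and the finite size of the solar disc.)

18.05 h

The sunset hour angle satisfies cos H_s = −tan φ tan δ = -0.0141, giving H_s = 90.81°.
Sunset is at 12 + H_s/15 = 12 + 6.054 = 18.054 h local solar time.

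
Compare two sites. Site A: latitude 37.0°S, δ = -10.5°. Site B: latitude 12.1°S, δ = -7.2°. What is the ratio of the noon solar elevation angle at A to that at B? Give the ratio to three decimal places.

0.746

A: 90° − |-37.0 − (-10.5)| = 63.50°.
B: 90° − |-12.1 − (-7.2)| = 85.10°.
Ratio A/B = 63.5000 / 85.1000 = 0.7462.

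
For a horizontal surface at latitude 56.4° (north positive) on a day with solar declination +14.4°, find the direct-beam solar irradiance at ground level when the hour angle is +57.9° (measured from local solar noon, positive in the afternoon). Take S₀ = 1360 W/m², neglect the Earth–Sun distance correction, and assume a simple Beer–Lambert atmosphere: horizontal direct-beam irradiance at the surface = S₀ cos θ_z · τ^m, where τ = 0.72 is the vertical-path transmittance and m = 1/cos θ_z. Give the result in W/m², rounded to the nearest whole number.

343 W/m²

cos θ_z = sin(56.4°) sin(14.4°) + cos(56.4°) cos(14.4°) cos(57.90°) = 0.2071 + 0.2848 = 0.4919.
Air mass m = 1/cos θ_z = 1/0.4919 = 2.033; τ^m = 0.72^2.033 = 0.5128.
Surface direct beam = 1360 × 0.4919 × 0.5128 = 343.05 W/m².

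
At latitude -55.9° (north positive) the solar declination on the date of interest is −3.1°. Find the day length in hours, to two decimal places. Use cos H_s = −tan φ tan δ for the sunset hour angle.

cos H_s = −tan(-55.9°) · tan(-3.1°) = -0.0800, so H_s = arccos(-0.0800) = 94.59°.
Day length = 2 H_s / 15° h⁻¹ = 189.18° / 15 = 12.612 h.

12.61 hours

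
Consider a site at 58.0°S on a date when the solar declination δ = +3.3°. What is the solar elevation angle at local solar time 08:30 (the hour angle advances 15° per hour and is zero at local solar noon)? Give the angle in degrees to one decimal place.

15.9°

Hour angle H = 15° × (8.5 − 12) = -52.50°.
cos θ_z = sin(-58.0°) sin(3.3°) + cos(-58.0°) cos(3.3°) cos(-52.50°) = -0.0488 + 0.3221 = 0.2733.
θ_z = arccos(0.2733) = 74.14°, so the elevation is 90° − 74.14° = 15.86°.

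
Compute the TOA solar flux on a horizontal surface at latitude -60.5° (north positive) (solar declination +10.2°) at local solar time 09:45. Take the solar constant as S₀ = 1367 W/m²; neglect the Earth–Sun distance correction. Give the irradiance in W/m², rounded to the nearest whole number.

Hour angle H = 15° × (9.75 − 12) = -33.75°.
With φ = -60.5°, δ = 10.2°, H = -33.75°: sin φ sin δ = -0.1541, cos φ cos δ cos H = 0.4030, so cos θ_z = 0.2489.
Top-of-atmosphere irradiance = S₀ cos θ_z = 1367 × 0.2489 = 340.25 W/m².

340 W/m²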